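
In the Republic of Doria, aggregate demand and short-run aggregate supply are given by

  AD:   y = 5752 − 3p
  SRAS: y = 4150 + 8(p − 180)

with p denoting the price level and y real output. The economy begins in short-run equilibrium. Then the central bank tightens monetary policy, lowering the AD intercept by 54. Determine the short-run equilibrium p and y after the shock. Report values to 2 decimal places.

This is a negative demand shock: AD shifts left.
New AD: y = 5698 − 3p.
SRAS can be written y = 2710 + 8p.
Set AD = SRAS: 5698 − 3p = 2710 + 8p, so 2988 = 11p and p = 271.64.
Substituting into AD, y = 4883.09.

p = 271.64, y = 4883.09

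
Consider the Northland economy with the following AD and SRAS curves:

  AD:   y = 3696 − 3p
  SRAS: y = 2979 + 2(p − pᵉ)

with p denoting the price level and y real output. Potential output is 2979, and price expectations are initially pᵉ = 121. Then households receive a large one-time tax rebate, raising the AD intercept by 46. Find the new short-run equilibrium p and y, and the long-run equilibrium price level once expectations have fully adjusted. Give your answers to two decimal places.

AD shifts right: new AD is y = 3742 − 3p. With pᵉ = 121, SRAS is y = 2737 + 2p.
Short run: 3742 − 3p = 2737 + 2p gives 1005 = 5p, so p = 201.00 and y = 3742 − 3p = 3139.00.
y = 3139.00 is above potential 2979; expectations adjust and SRAS shifts left until y = 2979.
Long run: on the new AD curve, 2979 = 3742 − 3p gives p = 254.33.

Short run: p = 201.00, y = 3139.00. Long run: p = 254.33.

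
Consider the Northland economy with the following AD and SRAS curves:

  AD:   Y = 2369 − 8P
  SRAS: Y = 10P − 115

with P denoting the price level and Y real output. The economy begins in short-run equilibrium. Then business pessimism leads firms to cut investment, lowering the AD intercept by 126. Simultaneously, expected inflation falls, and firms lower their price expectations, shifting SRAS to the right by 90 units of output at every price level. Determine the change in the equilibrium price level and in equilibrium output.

After both shocks: AD is Y = 2243 − 8P and SRAS is Y = 10P − 25.
Setting them equal: 2268 = 18P, so P = 126.
Y = 2243 − 8·126 = 1235.
Initially P = 138, Y = 1265, so ΔP = -12 and ΔY = -30.

ΔP = -12, ΔY = -30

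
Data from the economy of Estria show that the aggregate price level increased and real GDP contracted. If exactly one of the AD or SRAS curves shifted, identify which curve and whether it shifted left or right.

P rose and Y fell. An AD shift moves P and Y in the same direction; an SRAS shift moves them in opposite directions.
Here P and Y moved in opposite directions, so the SRAS curve shifted.
Since Y fell, SRAS shifted left.

SRAS shifted left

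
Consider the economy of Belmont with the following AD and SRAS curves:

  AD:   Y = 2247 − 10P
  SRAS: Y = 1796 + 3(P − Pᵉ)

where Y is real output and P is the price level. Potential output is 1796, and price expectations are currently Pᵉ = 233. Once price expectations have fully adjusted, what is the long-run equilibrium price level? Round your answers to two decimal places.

Short run: with Pᵉ = 233, SRAS is Y = 1097 + 3P. Setting AD = SRAS gives 1150 = 13P, so P = 88.46 and Y = 2247 − 10P = 1362.38.
Output 1362.38 is below potential 1796, so over time expected prices fall and SRAS shifts right until Y returns to 1796.
Long run: Y = 1796 on the AD curve gives 1796 = 2247 − 10P, so P = 45.10.

Long-run P = 45.10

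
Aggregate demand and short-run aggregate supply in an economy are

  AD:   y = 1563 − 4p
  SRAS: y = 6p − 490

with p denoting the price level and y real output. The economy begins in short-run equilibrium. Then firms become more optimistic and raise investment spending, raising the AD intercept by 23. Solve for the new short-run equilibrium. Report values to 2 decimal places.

p = 207.60, y = 755.60

This is a positive demand shock: AD shifts right.
New AD: y = 1586 − 4p.
Set AD = SRAS: 1586 − 4p = 6p − 490, so 2076 = 10p and p = 207.60.
Substituting into AD, y = 755.60.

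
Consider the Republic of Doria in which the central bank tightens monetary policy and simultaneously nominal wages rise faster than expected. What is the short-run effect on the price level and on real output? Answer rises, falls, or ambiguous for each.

The first event is a negative demand shock: AD shifts left, which by itself pushes P down and Y down.
The second is an adverse supply shock: SRAS shifts left, which by itself pushes P up and Y down.
The two shocks push P in opposite directions, so the effect on P is ambiguous. Both shocks push Y down, so Y falls.

Price level: ambiguous; output: falls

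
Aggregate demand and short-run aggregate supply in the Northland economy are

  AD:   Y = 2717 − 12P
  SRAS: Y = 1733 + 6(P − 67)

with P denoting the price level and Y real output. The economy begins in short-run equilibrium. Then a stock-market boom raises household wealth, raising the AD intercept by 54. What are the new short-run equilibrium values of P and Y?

This is a positive demand shock: AD shifts right.
New AD: Y = 2771 − 12P.
SRAS can be written Y = 1331 + 6P.
Set AD = SRAS: 2771 − 12P = 1331 + 6P, so 1440 = 18P and P = 80.
Y = 2771 − 12·80 = 1811.

P = 80, Y = 1811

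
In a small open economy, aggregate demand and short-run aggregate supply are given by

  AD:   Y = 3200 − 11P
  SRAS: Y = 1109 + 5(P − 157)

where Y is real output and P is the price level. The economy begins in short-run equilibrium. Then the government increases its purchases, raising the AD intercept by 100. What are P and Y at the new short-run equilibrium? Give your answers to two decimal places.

This is a positive demand shock: AD shifts right.
New AD: Y = 3300 − 11P.
SRAS can be written Y = 324 + 5P.
Set AD = SRAS: 3300 − 11P = 324 + 5P, so 2976 = 16P and P = 186.00.
Substituting into AD, Y = 1254.00.

P = 186.00, Y = 1254.00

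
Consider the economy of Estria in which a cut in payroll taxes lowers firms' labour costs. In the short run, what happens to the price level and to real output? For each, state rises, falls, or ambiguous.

This is a favourable supply shock: SRAS shifts right.
Moving along the downward-sloping AD curve, P falls and Y rises.

Price level: falls; output: rises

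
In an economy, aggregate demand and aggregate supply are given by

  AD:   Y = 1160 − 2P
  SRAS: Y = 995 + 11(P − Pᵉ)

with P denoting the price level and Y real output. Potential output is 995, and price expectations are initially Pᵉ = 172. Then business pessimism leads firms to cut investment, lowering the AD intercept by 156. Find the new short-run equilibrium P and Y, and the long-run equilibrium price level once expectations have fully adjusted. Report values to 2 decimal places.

Short run: P = 146.23, Y = 711.54. Long run: P = 4.50.

AD shifts left: new AD is Y = 1004 − 2P. With Pᵉ = 172, SRAS is Y = 11P − 897.
Short run: 1004 − 2P = 11P − 897 gives 1901 = 13P, so P = 146.23 and Y = 1004 − 2P = 711.54.
Y = 711.54 is below potential 995; expectations adjust and SRAS shifts right until Y = 995.
Long run: on the new AD curve, 995 = 1004 − 2P gives P = 4.50.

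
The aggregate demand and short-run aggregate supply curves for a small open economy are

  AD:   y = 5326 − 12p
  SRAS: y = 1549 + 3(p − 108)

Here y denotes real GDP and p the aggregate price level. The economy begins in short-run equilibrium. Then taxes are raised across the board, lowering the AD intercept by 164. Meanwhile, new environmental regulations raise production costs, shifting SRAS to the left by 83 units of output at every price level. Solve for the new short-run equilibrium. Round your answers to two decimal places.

p = 268.00, y = 1946.00

After both shocks: AD is y = 5162 − 12p and SRAS is y = 1142 + 3p.
Setting them equal: 4020 = 15p, so p = 268.00.
Substituting into AD, y = 1946.00.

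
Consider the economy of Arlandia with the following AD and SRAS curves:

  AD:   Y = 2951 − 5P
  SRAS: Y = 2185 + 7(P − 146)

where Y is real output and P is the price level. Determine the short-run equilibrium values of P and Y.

P = 149, Y = 2206

Write SRAS as Y = 2185 + 7P − 1022 = 1163 + 7P.
Set AD = SRAS: 2951 − 5P = 1163 + 7P, so 1788 = 12P and P = 149.
Then Y = 2951 − 5·149 = 2206.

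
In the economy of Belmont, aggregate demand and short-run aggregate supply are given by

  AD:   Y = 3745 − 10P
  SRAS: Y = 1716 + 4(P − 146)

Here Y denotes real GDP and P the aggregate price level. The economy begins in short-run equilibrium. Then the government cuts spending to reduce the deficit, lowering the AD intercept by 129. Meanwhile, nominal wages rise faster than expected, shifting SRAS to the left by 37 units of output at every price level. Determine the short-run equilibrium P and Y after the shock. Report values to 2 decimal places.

After both shocks: AD is Y = 3616 − 10P and SRAS is Y = 1095 + 4P.
Setting them equal: 2521 = 14P, so P = 180.07.
Substituting into AD, Y = 1815.29.

P = 180.07, Y = 1815.29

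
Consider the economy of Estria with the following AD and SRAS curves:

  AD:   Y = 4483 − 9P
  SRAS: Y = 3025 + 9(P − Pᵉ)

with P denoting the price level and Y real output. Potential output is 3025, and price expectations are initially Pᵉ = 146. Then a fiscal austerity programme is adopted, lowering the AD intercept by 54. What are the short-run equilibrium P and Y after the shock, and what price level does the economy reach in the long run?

Short run: P = 151, Y = 3070. Long run: P = 156.

AD shifts left: new AD is Y = 4429 − 9P. With Pᵉ = 146, SRAS is Y = 1711 + 9P.
Short run: 4429 − 9P = 1711 + 9P gives 2718 = 18P, so P = 151 and Y = 4429 − 9·151 = 3070.
Y = 3070 is above potential 3025; expectations adjust and SRAS shifts left until Y = 3025.
Long run: on the new AD curve, 3025 = 4429 − 9P gives P = 156.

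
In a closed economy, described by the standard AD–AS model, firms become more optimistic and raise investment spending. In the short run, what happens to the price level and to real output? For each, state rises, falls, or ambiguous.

This is a positive demand shock: AD shifts right.
Moving along the upward-sloping SRAS curve, P rises and Y rises.

Price level: rises; output: rises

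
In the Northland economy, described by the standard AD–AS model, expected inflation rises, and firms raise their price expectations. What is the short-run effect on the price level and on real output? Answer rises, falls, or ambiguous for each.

This is an adverse supply shock: SRAS shifts left.
Moving along the downward-sloping AD curve, P rises and Y falls.

Price level: rises; output: falls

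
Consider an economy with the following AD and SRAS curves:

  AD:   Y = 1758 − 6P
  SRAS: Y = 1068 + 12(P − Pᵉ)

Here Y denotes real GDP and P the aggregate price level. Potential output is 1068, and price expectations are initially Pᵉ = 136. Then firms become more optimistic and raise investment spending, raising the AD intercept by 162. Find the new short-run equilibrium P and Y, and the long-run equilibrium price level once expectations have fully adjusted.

AD shifts right: new AD is Y = 1920 − 6P. With Pᵉ = 136, SRAS is Y = 12P − 564.
Short run: 1920 − 6P = 12P − 564 gives 2484 = 18P, so P = 138 and Y = 1920 − 6·138 = 1092.
Y = 1092 is above potential 1068; expectations adjust and SRAS shifts left until Y = 1068.
Long run: on the new AD curve, 1068 = 1920 − 6P gives P = 142.

Short run: P = 138, Y = 1092. Long run: P = 142.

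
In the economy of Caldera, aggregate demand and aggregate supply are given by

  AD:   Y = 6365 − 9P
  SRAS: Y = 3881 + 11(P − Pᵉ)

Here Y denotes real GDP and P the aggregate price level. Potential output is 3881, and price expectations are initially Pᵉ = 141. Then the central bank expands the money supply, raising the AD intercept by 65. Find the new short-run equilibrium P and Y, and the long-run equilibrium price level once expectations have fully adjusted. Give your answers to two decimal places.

Short run: P = 205.00, Y = 4585.00. Long run: P = 283.22.

AD shifts right: new AD is Y = 6430 − 9P. With Pᵉ = 141, SRAS is Y = 2330 + 11P.
Short run: 6430 − 9P = 2330 + 11P gives 4100 = 20P, so P = 205.00 and Y = 6430 − 9P = 4585.00.
Y = 4585.00 is above potential 3881; expectations adjust and SRAS shifts left until Y = 3881.
Long run: on the new AD curve, 3881 = 6430 − 9P gives P = 283.22.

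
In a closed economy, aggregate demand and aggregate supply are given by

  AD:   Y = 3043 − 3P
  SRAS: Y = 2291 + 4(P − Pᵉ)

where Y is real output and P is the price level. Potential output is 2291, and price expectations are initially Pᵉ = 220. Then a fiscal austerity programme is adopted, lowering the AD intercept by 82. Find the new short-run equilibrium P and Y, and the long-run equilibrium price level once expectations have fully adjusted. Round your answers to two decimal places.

AD shifts left: new AD is Y = 2961 − 3P. With Pᵉ = 220, SRAS is Y = 1411 + 4P.
Short run: 2961 − 3P = 1411 + 4P gives 1550 = 7P, so P = 221.43 and Y = 2961 − 3P = 2296.71.
Y = 2296.71 is above potential 2291; expectations adjust and SRAS shifts left until Y = 2291.
Long run: on the new AD curve, 2291 = 2961 − 3P gives P = 223.33.

Short run: P = 221.43, Y = 2296.71. Long run: P = 223.33.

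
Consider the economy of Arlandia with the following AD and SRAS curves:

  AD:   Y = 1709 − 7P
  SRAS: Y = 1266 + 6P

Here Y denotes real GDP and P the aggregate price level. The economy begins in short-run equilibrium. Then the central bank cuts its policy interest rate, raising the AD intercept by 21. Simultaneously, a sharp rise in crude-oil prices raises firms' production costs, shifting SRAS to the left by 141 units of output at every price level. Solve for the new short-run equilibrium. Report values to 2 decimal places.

P = 46.54, Y = 1404.23

After both shocks: AD is Y = 1730 − 7P and SRAS is Y = 1125 + 6P.
Setting them equal: 605 = 13P, so P = 46.54.
Substituting into AD, Y = 1404.23.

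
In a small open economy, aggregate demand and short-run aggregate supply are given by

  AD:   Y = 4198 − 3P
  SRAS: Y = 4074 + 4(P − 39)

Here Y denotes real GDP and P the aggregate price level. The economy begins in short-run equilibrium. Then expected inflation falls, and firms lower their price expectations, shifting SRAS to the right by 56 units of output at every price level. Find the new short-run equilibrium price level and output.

This is a positive supply shock: SRAS shifts right.
New SRAS: Y = 3974 + 4P.
Set AD = SRAS: 4198 − 3P = 3974 + 4P, so 224 = 7P and P = 32.
Y = 4198 − 3·32 = 4102.

P = 32, Y = 4102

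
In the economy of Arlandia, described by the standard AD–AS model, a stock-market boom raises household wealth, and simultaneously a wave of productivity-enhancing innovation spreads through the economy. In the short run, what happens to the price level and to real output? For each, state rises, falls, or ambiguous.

Price level: ambiguous; output: rises

The first event is a positive demand shock: AD shifts right, which by itself pushes P up and Y up.
The second is a favourable supply shock: SRAS shifts right, which by itself pushes P down and Y up.
The two shocks push P in opposite directions, so the effect on P is ambiguous. Both shocks push Y up, so Y rises.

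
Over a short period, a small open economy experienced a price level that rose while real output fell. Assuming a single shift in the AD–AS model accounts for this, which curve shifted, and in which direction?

SRAS shifted left

P rose and Y fell. An AD shift moves P and Y in the same direction; an SRAS shift moves them in opposite directions.
Here P and Y moved in opposite directions, so the SRAS curve shifted.
Since Y fell, SRAS shifted left.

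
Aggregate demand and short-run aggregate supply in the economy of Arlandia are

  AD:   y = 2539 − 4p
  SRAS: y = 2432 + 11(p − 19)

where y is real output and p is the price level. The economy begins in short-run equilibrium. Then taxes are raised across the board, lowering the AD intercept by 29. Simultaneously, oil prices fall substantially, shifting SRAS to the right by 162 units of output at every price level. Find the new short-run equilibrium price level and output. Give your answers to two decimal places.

After both shocks: AD is y = 2510 − 4p and SRAS is y = 2385 + 11p.
Setting them equal: 125 = 15p, so p = 8.33.
Substituting into AD, y = 2476.67.

p = 8.33, y = 2476.67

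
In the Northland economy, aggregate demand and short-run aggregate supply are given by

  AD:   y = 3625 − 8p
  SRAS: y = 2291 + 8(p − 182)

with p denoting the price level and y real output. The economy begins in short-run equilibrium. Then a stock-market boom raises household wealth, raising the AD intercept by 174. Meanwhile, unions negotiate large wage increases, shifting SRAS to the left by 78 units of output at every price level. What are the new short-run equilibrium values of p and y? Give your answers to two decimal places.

p = 190.13, y = 2278.00

After both shocks: AD is y = 3799 − 8p and SRAS is y = 757 + 8p.
Setting them equal: 3042 = 16p, so p = 190.13.
Substituting into AD, y = 2278.00.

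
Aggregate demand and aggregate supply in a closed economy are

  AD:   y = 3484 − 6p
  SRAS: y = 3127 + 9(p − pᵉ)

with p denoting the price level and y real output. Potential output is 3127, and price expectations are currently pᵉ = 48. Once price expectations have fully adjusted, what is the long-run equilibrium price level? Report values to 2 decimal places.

Short run: with pᵉ = 48, SRAS is y = 2695 + 9p. Setting AD = SRAS gives 789 = 15p, so p = 52.60 and y = 3484 − 6p = 3168.40.
Output 3168.40 is above potential 3127, so over time expected prices rise and SRAS shifts left until y returns to 3127.
Long run: y = 3127 on the AD curve gives 3127 = 3484 − 6p, so p = 59.50.

Long-run p = 59.50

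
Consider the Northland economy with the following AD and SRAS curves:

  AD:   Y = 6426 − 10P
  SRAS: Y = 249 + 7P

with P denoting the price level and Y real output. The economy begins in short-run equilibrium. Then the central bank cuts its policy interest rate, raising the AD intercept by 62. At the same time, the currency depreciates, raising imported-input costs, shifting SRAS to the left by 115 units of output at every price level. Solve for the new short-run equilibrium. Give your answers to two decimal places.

After both shocks: AD is Y = 6488 − 10P and SRAS is Y = 134 + 7P.
Setting them equal: 6354 = 17P, so P = 373.76.
Substituting into AD, Y = 2750.35.

P = 373.76, Y = 2750.35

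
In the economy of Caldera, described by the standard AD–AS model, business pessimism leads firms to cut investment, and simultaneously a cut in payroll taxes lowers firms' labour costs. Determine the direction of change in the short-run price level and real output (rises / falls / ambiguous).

The first event is a negative demand shock: AD shifts left, which by itself pushes P down and Y down.
The second is a favourable supply shock: SRAS shifts right, which by itself pushes P down and Y up.
Both shocks push P down, so P falls. The two shocks push Y in opposite directions, so the effect on Y is ambiguous.

Price level: falls; output: ambiguous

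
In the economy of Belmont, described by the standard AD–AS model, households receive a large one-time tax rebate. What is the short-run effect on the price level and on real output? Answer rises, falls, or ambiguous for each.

Price level: rises; output: rises

This is a positive demand shock: AD shifts right.
Moving along the upward-sloping SRAS curve, P rises and Y rises.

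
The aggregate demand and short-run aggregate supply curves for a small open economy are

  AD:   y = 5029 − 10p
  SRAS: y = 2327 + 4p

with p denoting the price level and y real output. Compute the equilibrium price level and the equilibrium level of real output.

p = 193, y = 3099

Set AD = SRAS: 5029 − 10p = 2327 + 4p, so 2702 = 14p and p = 193.
Then y = 5029 − 10·193 = 3099.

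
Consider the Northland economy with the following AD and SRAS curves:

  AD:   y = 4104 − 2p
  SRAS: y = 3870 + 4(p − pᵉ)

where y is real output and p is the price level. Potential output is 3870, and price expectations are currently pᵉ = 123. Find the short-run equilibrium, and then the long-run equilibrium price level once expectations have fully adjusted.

Short run: with pᵉ = 123, SRAS is y = 3378 + 4p. Setting AD = SRAS gives 726 = 6p, so p = 121 and y = 4104 − 2·121 = 3862.
Output 3862 is below potential 3870, so over time expected prices fall and SRAS shifts right until y returns to 3870.
Long run: y = 3870 on the AD curve gives 3870 = 4104 − 2p, so p = 117.

Short run: p = 121, y = 3862. Long run: p = 117.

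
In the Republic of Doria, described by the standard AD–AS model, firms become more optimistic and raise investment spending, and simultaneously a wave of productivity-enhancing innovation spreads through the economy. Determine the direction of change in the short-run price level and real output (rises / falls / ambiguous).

Price level: ambiguous; output: rises

The first event is a positive demand shock: AD shifts right, which by itself pushes P up and Y up.
The second is a favourable supply shock: SRAS shifts right, which by itself pushes P down and Y up.
The two shocks push P in opposite directions, so the effect on P is ambiguous. Both shocks push Y up, so Y rises.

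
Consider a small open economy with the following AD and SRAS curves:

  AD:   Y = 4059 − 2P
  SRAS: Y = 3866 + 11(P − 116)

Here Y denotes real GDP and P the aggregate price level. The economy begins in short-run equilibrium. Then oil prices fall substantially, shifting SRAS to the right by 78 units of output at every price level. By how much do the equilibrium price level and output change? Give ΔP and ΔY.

This is a positive supply shock: SRAS shifts right.
New SRAS: Y = 2668 + 11P.
Set AD = SRAS: 4059 − 2P = 2668 + 11P, so 1391 = 13P and P = 107.
Y = 4059 − 2·107 = 3845.
Initially P = 113, Y = 3833, so ΔP = -6 and ΔY = +12.

ΔP = -6, ΔY = +12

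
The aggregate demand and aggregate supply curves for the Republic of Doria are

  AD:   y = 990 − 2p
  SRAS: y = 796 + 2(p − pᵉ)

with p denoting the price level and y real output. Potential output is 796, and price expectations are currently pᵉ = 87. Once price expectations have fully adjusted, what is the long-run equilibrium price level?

Short run: with pᵉ = 87, SRAS is y = 622 + 2p. Setting AD = SRAS gives 368 = 4p, so p = 92 and y = 990 − 2·92 = 806.
Output 806 is above potential 796, so over time expected prices rise and SRAS shifts left until y returns to 796.
Long run: y = 796 on the AD curve gives 796 = 990 − 2p, so p = 97.

Long-run p = 97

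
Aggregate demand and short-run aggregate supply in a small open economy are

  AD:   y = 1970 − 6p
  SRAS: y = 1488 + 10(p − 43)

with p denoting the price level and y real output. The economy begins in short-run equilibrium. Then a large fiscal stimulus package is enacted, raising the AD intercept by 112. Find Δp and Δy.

Δp = +7, Δy = +70

This is a positive demand shock: AD shifts right.
New AD: y = 2082 − 6p.
SRAS can be written y = 1058 + 10p.
Set AD = SRAS: 2082 − 6p = 1058 + 10p, so 1024 = 16p and p = 64.
y = 2082 − 6·64 = 1698.
Initially p = 57, y = 1628, so Δp = +7 and Δy = +70.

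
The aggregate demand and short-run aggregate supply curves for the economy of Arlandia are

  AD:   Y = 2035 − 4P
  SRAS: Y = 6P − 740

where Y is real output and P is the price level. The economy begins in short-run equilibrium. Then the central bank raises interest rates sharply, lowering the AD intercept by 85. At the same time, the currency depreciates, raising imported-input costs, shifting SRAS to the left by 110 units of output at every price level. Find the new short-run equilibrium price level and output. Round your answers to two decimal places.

After both shocks: AD is Y = 1950 − 4P and SRAS is Y = 6P − 850.
Setting them equal: 2800 = 10P, so P = 280.00.
Substituting into AD, Y = 830.00.

P = 280.00, Y = 830.00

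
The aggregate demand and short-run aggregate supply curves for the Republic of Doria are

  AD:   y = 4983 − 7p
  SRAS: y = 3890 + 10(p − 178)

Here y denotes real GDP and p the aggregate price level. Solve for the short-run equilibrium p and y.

Write SRAS as y = 3890 + 10p − 1780 = 2110 + 10p.
Set AD = SRAS: 4983 − 7p = 2110 + 10p, so 2873 = 17p and p = 169.
Then y = 4983 − 7·169 = 3800.

p = 169, y = 3800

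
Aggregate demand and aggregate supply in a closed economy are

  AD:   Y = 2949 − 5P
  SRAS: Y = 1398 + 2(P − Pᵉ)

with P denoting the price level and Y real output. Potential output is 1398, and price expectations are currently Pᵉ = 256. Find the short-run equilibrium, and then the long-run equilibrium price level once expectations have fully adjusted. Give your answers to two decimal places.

Short run: P = 294.71, Y = 1475.43. Long run: P = 310.20.

Short run: with Pᵉ = 256, SRAS is Y = 886 + 2P. Setting AD = SRAS gives 2063 = 7P, so P = 294.71 and Y = 2949 − 5P = 1475.43.
Output 1475.43 is above potential 1398, so over time expected prices rise and SRAS shifts left until Y returns to 1398.
Long run: Y = 1398 on the AD curve gives 1398 = 2949 − 5P, so P = 310.20.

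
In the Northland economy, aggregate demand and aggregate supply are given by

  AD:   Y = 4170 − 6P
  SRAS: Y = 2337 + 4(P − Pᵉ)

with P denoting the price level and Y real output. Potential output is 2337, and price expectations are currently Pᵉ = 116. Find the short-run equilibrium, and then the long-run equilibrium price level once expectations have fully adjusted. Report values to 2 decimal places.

Short run: with Pᵉ = 116, SRAS is Y = 1873 + 4P. Setting AD = SRAS gives 2297 = 10P, so P = 229.70 and Y = 4170 − 6P = 2791.80.
Output 2791.80 is above potential 2337, so over time expected prices rise and SRAS shifts left until Y returns to 2337.
Long run: Y = 2337 on the AD curve gives 2337 = 4170 − 6P, so P = 305.50.

Short run: P = 229.70, Y = 2791.80. Long run: P = 305.50.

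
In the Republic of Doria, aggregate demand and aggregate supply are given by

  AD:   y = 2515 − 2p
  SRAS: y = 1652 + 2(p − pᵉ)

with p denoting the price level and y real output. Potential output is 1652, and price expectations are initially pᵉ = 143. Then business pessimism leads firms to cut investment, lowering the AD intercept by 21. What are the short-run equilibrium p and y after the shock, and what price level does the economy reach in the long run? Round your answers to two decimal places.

Short run: p = 282.00, y = 1930.00. Long run: p = 421.00.

AD shifts left: new AD is y = 2494 − 2p. With pᵉ = 143, SRAS is y = 1366 + 2p.
Short run: 2494 − 2p = 1366 + 2p gives 1128 = 4p, so p = 282.00 and y = 2494 − 2p = 1930.00.
y = 1930.00 is above potential 1652; expectations adjust and SRAS shifts left until y = 1652.
Long run: on the new AD curve, 1652 = 2494 − 2p gives p = 421.00.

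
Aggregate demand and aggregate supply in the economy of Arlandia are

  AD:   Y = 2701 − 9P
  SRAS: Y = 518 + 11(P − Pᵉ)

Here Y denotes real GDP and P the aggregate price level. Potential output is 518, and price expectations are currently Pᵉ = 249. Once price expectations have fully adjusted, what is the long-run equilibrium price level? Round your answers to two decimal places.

Long-run P = 242.56

Short run: with Pᵉ = 249, SRAS is Y = 11P − 2221. Setting AD = SRAS gives 4922 = 20P, so P = 246.10 and Y = 2701 − 9P = 486.10.
Output 486.10 is below potential 518, so over time expected prices fall and SRAS shifts right until Y returns to 518.
Long run: Y = 518 on the AD curve gives 518 = 2701 − 9P, so P = 242.56.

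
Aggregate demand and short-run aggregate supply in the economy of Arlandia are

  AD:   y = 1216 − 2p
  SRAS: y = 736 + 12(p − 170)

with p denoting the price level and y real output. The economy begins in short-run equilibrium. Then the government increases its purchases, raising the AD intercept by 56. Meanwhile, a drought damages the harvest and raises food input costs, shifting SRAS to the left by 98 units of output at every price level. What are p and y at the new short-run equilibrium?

p = 191, y = 890

After both shocks: AD is y = 1272 − 2p and SRAS is y = 12p − 1402.
Setting them equal: 2674 = 14p, so p = 191.
y = 1272 − 2·191 = 890.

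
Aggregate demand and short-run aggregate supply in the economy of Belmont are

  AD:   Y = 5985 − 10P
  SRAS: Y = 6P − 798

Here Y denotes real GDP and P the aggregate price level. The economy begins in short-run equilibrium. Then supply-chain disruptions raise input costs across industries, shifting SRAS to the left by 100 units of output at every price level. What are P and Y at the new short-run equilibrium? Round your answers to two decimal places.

P = 430.19, Y = 1683.13

This is a negative supply shock: SRAS shifts left.
New SRAS: Y = 6P − 898.
Set AD = SRAS: 5985 − 10P = 6P − 898, so 6883 = 16P and P = 430.19.
Substituting into AD, Y = 1683.13.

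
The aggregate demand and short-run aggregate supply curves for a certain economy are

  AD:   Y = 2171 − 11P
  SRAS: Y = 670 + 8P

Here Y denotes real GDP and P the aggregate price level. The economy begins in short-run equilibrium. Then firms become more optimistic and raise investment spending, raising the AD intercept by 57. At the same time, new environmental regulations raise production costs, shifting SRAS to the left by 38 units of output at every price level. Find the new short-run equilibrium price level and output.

P = 84, Y = 1304

After both shocks: AD is Y = 2228 − 11P and SRAS is Y = 632 + 8P.
Setting them equal: 1596 = 19P, so P = 84.
Y = 2228 − 11·84 = 1304.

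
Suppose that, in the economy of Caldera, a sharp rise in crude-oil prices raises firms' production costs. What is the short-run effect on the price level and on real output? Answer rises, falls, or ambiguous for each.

This is an adverse supply shock: SRAS shifts left.
Moving along the downward-sloping AD curve, P rises and Y falls.

Price level: rises; output: falls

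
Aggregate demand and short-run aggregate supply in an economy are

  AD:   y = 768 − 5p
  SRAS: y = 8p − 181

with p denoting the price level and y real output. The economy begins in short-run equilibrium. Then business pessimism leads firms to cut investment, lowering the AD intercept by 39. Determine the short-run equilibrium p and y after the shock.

This is a negative demand shock: AD shifts left.
New AD: y = 729 − 5p.
Set AD = SRAS: 729 − 5p = 8p − 181, so 910 = 13p and p = 70.
y = 729 − 5·70 = 379.

p = 70, y = 379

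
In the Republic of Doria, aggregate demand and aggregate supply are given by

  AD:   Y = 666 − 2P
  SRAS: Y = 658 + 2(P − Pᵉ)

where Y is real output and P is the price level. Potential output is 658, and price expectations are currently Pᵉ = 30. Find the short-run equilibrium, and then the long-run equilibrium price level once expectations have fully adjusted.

Short run: P = 17, Y = 632. Long run: P = 4.

Short run: with Pᵉ = 30, SRAS is Y = 598 + 2P. Setting AD = SRAS gives 68 = 4P, so P = 17 and Y = 666 − 2·17 = 632.
Output 632 is below potential 658, so over time expected prices fall and SRAS shifts right until Y returns to 658.
Long run: Y = 658 on the AD curve gives 658 = 666 − 2P, so P = 4.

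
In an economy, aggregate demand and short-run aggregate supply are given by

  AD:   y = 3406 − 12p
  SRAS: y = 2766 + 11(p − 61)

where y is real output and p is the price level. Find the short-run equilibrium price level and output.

p = 57, y = 2722

Write SRAS as y = 2766 + 11p − 671 = 2095 + 11p.
Set AD = SRAS: 3406 − 12p = 2095 + 11p, so 1311 = 23p and p = 57.
Then y = 3406 − 12·57 = 2722.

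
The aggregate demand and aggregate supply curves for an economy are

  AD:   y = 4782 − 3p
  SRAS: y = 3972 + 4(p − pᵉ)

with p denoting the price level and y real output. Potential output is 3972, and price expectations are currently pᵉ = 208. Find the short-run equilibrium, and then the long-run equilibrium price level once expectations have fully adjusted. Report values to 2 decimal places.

Short run: p = 234.57, y = 4078.29. Long run: p = 270.00.

Short run: with pᵉ = 208, SRAS is y = 3140 + 4p. Setting AD = SRAS gives 1642 = 7p, so p = 234.57 and y = 4782 − 3p = 4078.29.
Output 4078.29 is above potential 3972, so over time expected prices rise and SRAS shifts left until y returns to 3972.
Long run: y = 3972 on the AD curve gives 3972 = 4782 − 3p, so p = 270.00.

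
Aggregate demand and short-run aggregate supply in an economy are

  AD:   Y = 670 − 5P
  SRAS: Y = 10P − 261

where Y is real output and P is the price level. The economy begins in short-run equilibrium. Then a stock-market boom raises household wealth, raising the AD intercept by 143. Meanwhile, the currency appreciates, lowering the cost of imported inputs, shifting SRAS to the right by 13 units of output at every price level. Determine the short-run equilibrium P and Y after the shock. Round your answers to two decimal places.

After both shocks: AD is Y = 813 − 5P and SRAS is Y = 10P − 248.
Setting them equal: 1061 = 15P, so P = 70.73.
Substituting into AD, Y = 459.33.

P = 70.73, Y = 459.33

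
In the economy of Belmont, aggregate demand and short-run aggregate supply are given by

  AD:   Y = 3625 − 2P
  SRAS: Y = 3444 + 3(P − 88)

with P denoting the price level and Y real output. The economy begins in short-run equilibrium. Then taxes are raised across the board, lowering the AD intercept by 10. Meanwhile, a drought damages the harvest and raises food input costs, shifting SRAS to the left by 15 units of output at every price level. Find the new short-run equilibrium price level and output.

After both shocks: AD is Y = 3615 − 2P and SRAS is Y = 3165 + 3P.
Setting them equal: 450 = 5P, so P = 90.
Y = 3615 − 2·90 = 3435.

P = 90, Y = 3435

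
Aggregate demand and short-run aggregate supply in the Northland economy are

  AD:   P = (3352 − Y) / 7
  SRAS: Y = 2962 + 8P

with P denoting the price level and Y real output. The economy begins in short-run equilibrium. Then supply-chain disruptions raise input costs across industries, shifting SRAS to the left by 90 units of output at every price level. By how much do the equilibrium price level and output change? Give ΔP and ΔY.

This is a negative supply shock: SRAS shifts left.
New SRAS: Y = 2872 + 8P.
Set AD = SRAS: 3352 − 7P = 2872 + 8P, so 480 = 15P and P = 32.
Y = 3352 − 7·32 = 3128.
Initially P = 26, Y = 3170, so ΔP = +6 and ΔY = -42.

ΔP = +6, ΔY = -42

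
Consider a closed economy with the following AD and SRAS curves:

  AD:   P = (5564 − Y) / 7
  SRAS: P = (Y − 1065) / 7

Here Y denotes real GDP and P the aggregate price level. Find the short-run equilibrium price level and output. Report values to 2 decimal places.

P = 321.36, Y = 3314.50

Rearrange AD to Y = 5564 − 7P.
Rearrange SRAS to Y = 1065 + 7P.
Set AD = SRAS: 5564 − 7P = 1065 + 7P, so 4499 = 14P and P = 321.36.
Substituting into AD, Y = 5564 − 7P = 3314.50.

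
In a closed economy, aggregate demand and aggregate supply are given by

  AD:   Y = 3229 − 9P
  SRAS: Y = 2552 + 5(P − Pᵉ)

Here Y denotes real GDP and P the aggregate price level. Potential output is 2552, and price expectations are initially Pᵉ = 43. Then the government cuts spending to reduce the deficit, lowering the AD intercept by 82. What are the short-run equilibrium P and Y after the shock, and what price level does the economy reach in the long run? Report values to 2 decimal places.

Short run: P = 57.86, Y = 2626.29. Long run: P = 66.11.

AD shifts left: new AD is Y = 3147 − 9P. With Pᵉ = 43, SRAS is Y = 2337 + 5P.
Short run: 3147 − 9P = 2337 + 5P gives 810 = 14P, so P = 57.86 and Y = 3147 − 9P = 2626.29.
Y = 2626.29 is above potential 2552; expectations adjust and SRAS shifts left until Y = 2552.
Long run: on the new AD curve, 2552 = 3147 − 9P gives P = 66.11.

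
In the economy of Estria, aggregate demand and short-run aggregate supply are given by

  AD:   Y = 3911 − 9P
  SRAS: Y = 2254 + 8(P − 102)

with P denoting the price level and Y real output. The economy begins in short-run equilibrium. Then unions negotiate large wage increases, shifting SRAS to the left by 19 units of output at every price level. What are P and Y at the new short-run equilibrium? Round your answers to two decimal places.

This is a negative supply shock: SRAS shifts left.
New SRAS: Y = 1419 + 8P.
Set AD = SRAS: 3911 − 9P = 1419 + 8P, so 2492 = 17P and P = 146.59.
Substituting into AD, Y = 2591.71.

P = 146.59, Y = 2591.71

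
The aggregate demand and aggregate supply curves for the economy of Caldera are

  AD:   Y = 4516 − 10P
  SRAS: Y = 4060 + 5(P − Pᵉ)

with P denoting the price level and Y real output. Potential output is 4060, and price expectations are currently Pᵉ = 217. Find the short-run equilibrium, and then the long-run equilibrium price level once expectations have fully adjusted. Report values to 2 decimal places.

Short run: P = 102.73, Y = 3488.67. Long run: P = 45.60.

Short run: with Pᵉ = 217, SRAS is Y = 2975 + 5P. Setting AD = SRAS gives 1541 = 15P, so P = 102.73 and Y = 4516 − 10P = 3488.67.
Output 3488.67 is below potential 4060, so over time expected prices fall and SRAS shifts right until Y returns to 4060.
Long run: Y = 4060 on the AD curve gives 4060 = 4516 − 10P, so P = 45.60.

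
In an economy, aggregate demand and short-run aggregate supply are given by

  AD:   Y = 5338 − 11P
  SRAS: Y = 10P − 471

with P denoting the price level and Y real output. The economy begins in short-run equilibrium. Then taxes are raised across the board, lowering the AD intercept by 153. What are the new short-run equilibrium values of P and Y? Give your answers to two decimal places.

P = 269.33, Y = 2222.33

This is a negative demand shock: AD shifts left.
New AD: Y = 5185 − 11P.
Set AD = SRAS: 5185 − 11P = 10P − 471, so 5656 = 21P and P = 269.33.
Substituting into AD, Y = 2222.33.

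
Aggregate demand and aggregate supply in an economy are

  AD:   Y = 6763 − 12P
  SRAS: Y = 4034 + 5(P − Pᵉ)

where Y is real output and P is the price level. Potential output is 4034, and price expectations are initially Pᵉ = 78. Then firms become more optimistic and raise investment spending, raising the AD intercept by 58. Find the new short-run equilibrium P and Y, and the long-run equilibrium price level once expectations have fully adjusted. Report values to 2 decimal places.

AD shifts right: new AD is Y = 6821 − 12P. With Pᵉ = 78, SRAS is Y = 3644 + 5P.
Short run: 6821 − 12P = 3644 + 5P gives 3177 = 17P, so P = 186.88 and Y = 6821 − 12P = 4578.41.
Y = 4578.41 is above potential 4034; expectations adjust and SRAS shifts left until Y = 4034.
Long run: on the new AD curve, 4034 = 6821 − 12P gives P = 232.25.

Short run: P = 186.88, Y = 4578.41. Long run: P = 232.25.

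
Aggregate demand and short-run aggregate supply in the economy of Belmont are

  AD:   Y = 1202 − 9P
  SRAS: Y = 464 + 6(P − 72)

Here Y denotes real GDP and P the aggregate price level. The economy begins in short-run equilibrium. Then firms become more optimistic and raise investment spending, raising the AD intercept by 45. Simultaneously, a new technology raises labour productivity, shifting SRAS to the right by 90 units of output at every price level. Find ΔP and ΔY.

After both shocks: AD is Y = 1247 − 9P and SRAS is Y = 122 + 6P.
Setting them equal: 1125 = 15P, so P = 75.
Y = 1247 − 9·75 = 572.
Initially P = 78, Y = 500, so ΔP = -3 and ΔY = +72.

ΔP = -3, ΔY = +72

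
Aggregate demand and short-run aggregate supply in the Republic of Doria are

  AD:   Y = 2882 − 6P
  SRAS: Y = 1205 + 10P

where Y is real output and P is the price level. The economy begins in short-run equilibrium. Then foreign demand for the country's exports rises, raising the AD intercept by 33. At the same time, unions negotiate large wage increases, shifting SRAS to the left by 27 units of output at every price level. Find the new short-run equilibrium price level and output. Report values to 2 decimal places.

After both shocks: AD is Y = 2915 − 6P and SRAS is Y = 1178 + 10P.
Setting them equal: 1737 = 16P, so P = 108.56.
Substituting into AD, Y = 2263.63.

P = 108.56, Y = 2263.63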